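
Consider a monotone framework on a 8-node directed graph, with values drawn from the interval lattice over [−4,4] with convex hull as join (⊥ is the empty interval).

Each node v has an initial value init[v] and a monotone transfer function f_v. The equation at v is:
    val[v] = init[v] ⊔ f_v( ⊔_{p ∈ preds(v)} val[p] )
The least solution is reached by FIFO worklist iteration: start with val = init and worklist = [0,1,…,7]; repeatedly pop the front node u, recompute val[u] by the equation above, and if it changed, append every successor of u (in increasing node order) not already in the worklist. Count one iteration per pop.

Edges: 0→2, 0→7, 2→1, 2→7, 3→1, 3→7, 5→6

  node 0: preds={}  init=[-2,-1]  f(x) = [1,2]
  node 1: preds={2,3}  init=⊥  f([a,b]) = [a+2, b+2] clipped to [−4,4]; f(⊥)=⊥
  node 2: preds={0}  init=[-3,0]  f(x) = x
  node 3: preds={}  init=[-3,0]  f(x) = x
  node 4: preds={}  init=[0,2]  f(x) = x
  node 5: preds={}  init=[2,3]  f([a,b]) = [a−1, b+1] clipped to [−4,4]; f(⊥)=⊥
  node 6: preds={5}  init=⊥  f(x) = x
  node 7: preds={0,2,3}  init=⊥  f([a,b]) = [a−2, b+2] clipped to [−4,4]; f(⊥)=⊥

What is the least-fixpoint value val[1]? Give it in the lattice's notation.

Trace (9 dequeues):
  [1] u=0 | in ⊥ | out [-2,2] | prev [-2,-1] | push {}
  [2] u=1 | in [-3,0] | out [-1,2] | prev ⊥ | push {}
  [3] u=2 | in [-2,2] | out [-3,2] | prev [-3,0] | push {1}
  [4] u=3 | in ⊥ | out [-3,0] | ==
  [5] u=4 | in ⊥ | out [0,2] | ==
  [6] u=5 | in ⊥ | out [2,3] | ==
  [7] u=6 | in [2,3] | out [2,3] | prev ⊥ | push {}
  [8] u=7 | in [-3,2] | out [-4,4] | prev ⊥ | push {}
  [9] u=1 | in [-3,2] | out [-1,4] | prev [-1,2] | push {}

Converged values:
  [0] [-2,2]
  [1] [-1,4]
  [2] [-3,2]
  [3] [-3,0]
  [4] [0,2]
  [5] [2,3]
  [6] [2,3]
  [7] [-4,4]

[-1,4]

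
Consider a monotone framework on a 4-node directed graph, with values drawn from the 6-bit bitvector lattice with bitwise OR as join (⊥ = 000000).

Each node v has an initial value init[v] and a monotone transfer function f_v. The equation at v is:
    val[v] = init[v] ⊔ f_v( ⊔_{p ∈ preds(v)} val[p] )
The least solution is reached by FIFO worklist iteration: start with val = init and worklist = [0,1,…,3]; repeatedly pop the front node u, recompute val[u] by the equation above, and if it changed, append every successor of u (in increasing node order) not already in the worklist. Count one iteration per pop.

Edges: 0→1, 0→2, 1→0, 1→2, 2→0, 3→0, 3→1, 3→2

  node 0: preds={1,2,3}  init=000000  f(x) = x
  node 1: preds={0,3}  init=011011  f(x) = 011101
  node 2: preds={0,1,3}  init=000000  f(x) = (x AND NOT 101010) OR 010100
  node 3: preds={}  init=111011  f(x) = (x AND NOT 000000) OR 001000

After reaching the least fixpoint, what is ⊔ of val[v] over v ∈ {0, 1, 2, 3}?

Worklist (7 pops):
  #1 pop 0: in=111011 → 111011 (was 000000); enqueue []
  #2 pop 1: in=111011 → 011111 (was 011011); enqueue [0]
  #3 pop 2: in=111111 → 010101 (was 000000); enqueue []
  #4 pop 3: in=000000 → 111011 (no change)
  #5 pop 0: in=111111 → 111111 (was 111011); enqueue [1,2]
  #6 pop 1: in=111111 → 011111 (no change)
  #7 pop 2: in=111111 → 010101 (no change)

Fixpoint:
  val[0] = 111111
  val[1] = 011111
  val[2] = 010101
  val[3] = 111011

111111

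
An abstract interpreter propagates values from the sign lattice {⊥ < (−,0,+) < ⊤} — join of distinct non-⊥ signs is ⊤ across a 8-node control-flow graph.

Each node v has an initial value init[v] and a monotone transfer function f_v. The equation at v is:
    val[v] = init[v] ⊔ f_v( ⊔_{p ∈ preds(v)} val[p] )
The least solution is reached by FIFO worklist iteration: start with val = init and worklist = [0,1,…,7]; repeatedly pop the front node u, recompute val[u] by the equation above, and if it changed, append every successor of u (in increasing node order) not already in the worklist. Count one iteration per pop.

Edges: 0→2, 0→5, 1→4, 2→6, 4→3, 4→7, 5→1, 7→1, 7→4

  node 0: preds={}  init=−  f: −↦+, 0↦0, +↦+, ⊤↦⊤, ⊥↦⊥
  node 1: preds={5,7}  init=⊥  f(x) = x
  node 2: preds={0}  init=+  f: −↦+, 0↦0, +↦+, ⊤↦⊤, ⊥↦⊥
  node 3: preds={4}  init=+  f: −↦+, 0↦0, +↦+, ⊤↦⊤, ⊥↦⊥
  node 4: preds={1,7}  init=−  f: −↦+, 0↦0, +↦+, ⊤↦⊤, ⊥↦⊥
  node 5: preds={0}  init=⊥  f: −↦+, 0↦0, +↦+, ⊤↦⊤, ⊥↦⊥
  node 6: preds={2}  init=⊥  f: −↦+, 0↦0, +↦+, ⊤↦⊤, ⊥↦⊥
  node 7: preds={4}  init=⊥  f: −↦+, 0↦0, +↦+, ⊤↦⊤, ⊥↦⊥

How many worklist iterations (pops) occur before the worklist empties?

14

Trace (14 dequeues):
  [1] u=0 | in ⊥ | out − | ==
  [2] u=1 | in ⊥ | out ⊥ | ==
  [3] u=2 | in − | out + | ==
  [4] u=3 | in − | out + | ==
  [5] u=4 | in ⊥ | out − | ==
  [6] u=5 | in − | out + | prev ⊥ | push {1}
  [7] u=6 | in + | out + | prev ⊥ | push {}
  [8] u=7 | in − | out + | prev ⊥ | push {4}
  [9] u=1 | in + | out + | prev ⊥ | push {}
  [10] u=4 | in + | out ⊤ | prev − | push {3,7}
  [11] u=3 | in ⊤ | out ⊤ | prev + | push {}
  [12] u=7 | in ⊤ | out ⊤ | prev + | push {1,4}
  [13] u=1 | in ⊤ | out ⊤ | prev + | push {}
  [14] u=4 | in ⊤ | out ⊤ | ==

Converged values:
  [0] −
  [1] ⊤
  [2] +
  [3] ⊤
  [4] ⊤
  [5] +
  [6] +
  [7] ⊤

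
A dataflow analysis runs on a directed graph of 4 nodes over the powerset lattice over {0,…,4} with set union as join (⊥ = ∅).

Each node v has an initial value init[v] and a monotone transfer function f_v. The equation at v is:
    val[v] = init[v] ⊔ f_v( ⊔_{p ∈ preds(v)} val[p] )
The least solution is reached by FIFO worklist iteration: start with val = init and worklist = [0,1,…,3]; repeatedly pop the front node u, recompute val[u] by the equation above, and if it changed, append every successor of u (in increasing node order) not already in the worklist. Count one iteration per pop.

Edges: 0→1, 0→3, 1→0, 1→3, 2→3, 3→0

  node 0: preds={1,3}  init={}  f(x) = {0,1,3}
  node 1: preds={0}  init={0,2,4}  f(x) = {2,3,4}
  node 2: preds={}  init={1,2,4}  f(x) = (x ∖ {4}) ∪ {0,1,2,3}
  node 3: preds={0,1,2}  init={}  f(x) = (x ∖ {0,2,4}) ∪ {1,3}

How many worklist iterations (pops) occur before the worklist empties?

5

Iteration log — 5 steps:
  step 1. node 0  ⊔preds={0,2,4}  new={0,1,3}  old={}  +wl: 
  step 2. node 1  ⊔preds={0,1,3}  new={0,2,3,4}  old={0,2,4}  +wl: 0
  step 3. node 2  ⊔preds={}  new={0,1,2,3,4}  old={1,2,4}  +wl: 
  step 4. node 3  ⊔preds={0,1,2,3,4}  new={1,3}  old={}  +wl: 
  step 5. node 0  ⊔preds={0,1,2,3,4}  new={0,1,3}  stable

Least fixpoint reached:
  node 0: {0,1,3}
  node 1: {0,2,3,4}
  node 2: {0,1,2,3,4}
  node 3: {1,3}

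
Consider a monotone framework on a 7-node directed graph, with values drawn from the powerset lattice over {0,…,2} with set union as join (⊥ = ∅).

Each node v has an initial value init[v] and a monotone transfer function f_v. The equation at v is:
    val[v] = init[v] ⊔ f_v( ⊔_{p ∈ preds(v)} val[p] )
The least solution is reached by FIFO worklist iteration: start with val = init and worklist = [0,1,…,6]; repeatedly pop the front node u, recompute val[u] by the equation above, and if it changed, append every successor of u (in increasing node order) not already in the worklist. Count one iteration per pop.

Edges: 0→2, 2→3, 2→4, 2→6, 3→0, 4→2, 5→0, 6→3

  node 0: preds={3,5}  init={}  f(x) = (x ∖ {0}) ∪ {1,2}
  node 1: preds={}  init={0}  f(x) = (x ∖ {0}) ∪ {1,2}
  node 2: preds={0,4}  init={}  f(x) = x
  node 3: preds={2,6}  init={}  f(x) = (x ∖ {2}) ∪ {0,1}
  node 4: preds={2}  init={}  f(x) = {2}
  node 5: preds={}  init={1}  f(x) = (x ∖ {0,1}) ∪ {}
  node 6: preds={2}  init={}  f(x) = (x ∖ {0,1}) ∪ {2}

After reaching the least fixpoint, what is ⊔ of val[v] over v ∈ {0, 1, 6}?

Iteration log — 10 steps:
  step 1. node 0  ⊔preds={1}  new={1,2}  old={}  +wl: 
  step 2. node 1  ⊔preds={}  new={0,1,2}  old={0}  +wl: 
  step 3. node 2  ⊔preds={1,2}  new={1,2}  old={}  +wl: 
  step 4. node 3  ⊔preds={1,2}  new={0,1}  old={}  +wl: 0
  step 5. node 4  ⊔preds={1,2}  new={2}  old={}  +wl: 2
  step 6. node 5  ⊔preds={}  new={1}  stable
  step 7. node 6  ⊔preds={1,2}  new={2}  old={}  +wl: 3
  step 8. node 0  ⊔preds={0,1}  new={1,2}  stable
  step 9. node 2  ⊔preds={1,2}  new={1,2}  stable
  step 10. node 3  ⊔preds={1,2}  new={0,1}  stable

Least fixpoint reached:
  node 0: {1,2}
  node 1: {0,1,2}
  node 2: {1,2}
  node 3: {0,1}
  node 4: {2}
  node 5: {1}
  node 6: {2}

{0,1,2}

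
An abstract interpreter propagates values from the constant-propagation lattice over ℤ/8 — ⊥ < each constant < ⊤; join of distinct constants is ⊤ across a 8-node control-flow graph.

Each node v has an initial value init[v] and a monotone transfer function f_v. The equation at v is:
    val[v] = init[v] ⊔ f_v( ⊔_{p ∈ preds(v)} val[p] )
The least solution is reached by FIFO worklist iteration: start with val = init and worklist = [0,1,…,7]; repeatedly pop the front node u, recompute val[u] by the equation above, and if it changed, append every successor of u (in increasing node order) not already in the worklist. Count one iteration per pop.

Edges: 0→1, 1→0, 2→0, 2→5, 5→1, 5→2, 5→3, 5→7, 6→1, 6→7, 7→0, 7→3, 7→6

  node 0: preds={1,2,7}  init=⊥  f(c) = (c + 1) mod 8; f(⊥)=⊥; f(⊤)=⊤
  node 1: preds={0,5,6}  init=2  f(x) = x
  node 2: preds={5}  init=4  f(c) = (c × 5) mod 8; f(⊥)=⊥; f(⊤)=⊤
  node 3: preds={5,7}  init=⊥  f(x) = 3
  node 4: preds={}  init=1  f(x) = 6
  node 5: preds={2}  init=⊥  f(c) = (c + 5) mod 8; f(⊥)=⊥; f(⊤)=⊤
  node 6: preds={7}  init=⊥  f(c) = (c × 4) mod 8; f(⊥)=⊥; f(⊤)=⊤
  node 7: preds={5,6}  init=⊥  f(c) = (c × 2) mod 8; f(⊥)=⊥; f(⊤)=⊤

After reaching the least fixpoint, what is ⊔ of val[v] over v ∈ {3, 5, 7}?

⊤

Worklist (23 pops):
  #1 pop 0: in=⊤ → ⊤ (was ⊥); enqueue []
  #2 pop 1: in=⊤ → ⊤ (was 2); enqueue [0]
  #3 pop 2: in=⊥ → 4 (no change)
  #4 pop 3: in=⊥ → 3 (was ⊥); enqueue []
  #5 pop 4: in=⊥ → ⊤ (was 1); enqueue []
  #6 pop 5: in=4 → 1 (was ⊥); enqueue [1,2,3]
  #7 pop 6: in=⊥ → ⊥ (no change)
  #8 pop 7: in=1 → 2 (was ⊥); enqueue [6]
  #9 pop 0: in=⊤ → ⊤ (no change)
  #10 pop 1: in=⊤ → ⊤ (no change)
  #11 pop 2: in=1 → ⊤ (was 4); enqueue [0,5]
  #12 pop 3: in=⊤ → 3 (no change)
  #13 pop 6: in=2 → 0 (was ⊥); enqueue [1,7]
  #14 pop 0: in=⊤ → ⊤ (no change)
  #15 pop 5: in=⊤ → ⊤ (was 1); enqueue [2,3]
  #16 pop 1: in=⊤ → ⊤ (no change)
  #17 pop 7: in=⊤ → ⊤ (was 2); enqueue [0,6]
  #18 pop 2: in=⊤ → ⊤ (no change)
  #19 pop 3: in=⊤ → 3 (no change)
  #20 pop 0: in=⊤ → ⊤ (no change)
  #21 pop 6: in=⊤ → ⊤ (was 0); enqueue [1,7]
  #22 pop 1: in=⊤ → ⊤ (no change)
  #23 pop 7: in=⊤ → ⊤ (no change)

Fixpoint:
  val[0] = ⊤
  val[1] = ⊤
  val[2] = ⊤
  val[3] = 3
  val[4] = ⊤
  val[5] = ⊤
  val[6] = ⊤
  val[7] = ⊤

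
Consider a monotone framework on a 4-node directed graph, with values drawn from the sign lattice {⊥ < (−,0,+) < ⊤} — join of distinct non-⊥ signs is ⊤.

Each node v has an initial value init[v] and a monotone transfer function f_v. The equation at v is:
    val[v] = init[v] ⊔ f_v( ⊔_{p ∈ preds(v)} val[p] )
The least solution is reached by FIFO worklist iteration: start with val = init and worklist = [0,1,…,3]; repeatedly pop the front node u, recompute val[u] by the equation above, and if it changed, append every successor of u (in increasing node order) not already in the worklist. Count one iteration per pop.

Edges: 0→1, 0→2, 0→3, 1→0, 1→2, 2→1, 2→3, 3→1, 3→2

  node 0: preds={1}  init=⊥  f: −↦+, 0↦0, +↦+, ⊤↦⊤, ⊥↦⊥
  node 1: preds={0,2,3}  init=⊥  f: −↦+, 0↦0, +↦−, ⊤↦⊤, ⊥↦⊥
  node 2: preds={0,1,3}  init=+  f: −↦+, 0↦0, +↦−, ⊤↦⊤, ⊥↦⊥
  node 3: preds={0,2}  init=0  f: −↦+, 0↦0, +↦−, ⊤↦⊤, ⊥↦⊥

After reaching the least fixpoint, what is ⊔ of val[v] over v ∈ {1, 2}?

Trace (8 dequeues):
  [1] u=0 | in ⊥ | out ⊥ | ==
  [2] u=1 | in ⊤ | out ⊤ | prev ⊥ | push {0}
  [3] u=2 | in ⊤ | out ⊤ | prev + | push {1}
  [4] u=3 | in ⊤ | out ⊤ | prev 0 | push {2}
  [5] u=0 | in ⊤ | out ⊤ | prev ⊥ | push {3}
  [6] u=1 | in ⊤ | out ⊤ | ==
  [7] u=2 | in ⊤ | out ⊤ | ==
  [8] u=3 | in ⊤ | out ⊤ | ==

Converged values:
  [0] ⊤
  [1] ⊤
  [2] ⊤
  [3] ⊤

⊤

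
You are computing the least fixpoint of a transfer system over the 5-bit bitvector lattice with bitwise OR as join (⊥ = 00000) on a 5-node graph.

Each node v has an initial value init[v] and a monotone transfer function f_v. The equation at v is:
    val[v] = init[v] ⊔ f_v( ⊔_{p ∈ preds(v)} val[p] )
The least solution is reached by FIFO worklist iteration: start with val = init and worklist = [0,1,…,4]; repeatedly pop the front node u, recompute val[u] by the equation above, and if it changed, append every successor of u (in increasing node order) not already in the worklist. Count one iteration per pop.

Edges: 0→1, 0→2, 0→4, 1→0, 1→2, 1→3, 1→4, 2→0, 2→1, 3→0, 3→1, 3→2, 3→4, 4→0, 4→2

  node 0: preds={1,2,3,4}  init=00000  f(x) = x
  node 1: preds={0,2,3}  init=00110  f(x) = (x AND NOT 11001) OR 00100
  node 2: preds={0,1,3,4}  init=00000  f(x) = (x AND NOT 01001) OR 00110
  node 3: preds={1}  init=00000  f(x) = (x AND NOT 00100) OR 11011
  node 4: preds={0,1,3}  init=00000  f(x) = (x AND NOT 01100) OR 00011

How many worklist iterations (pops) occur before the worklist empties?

11

Worklist (11 pops):
  #1 pop 0: in=00110 → 00110 (was 00000); enqueue []
  #2 pop 1: in=00110 → 00110 (no change)
  #3 pop 2: in=00110 → 00110 (was 00000); enqueue [0,1]
  #4 pop 3: in=00110 → 11011 (was 00000); enqueue [2]
  #5 pop 4: in=11111 → 10011 (was 00000); enqueue []
  #6 pop 0: in=11111 → 11111 (was 00110); enqueue [4]
  #7 pop 1: in=11111 → 00110 (no change)
  #8 pop 2: in=11111 → 10110 (was 00110); enqueue [0,1]
  #9 pop 4: in=11111 → 10011 (no change)
  #10 pop 0: in=11111 → 11111 (no change)
  #11 pop 1: in=11111 → 00110 (no change)

Fixpoint:
  val[0] = 11111
  val[1] = 00110
  val[2] = 10110
  val[3] = 11011
  val[4] = 10011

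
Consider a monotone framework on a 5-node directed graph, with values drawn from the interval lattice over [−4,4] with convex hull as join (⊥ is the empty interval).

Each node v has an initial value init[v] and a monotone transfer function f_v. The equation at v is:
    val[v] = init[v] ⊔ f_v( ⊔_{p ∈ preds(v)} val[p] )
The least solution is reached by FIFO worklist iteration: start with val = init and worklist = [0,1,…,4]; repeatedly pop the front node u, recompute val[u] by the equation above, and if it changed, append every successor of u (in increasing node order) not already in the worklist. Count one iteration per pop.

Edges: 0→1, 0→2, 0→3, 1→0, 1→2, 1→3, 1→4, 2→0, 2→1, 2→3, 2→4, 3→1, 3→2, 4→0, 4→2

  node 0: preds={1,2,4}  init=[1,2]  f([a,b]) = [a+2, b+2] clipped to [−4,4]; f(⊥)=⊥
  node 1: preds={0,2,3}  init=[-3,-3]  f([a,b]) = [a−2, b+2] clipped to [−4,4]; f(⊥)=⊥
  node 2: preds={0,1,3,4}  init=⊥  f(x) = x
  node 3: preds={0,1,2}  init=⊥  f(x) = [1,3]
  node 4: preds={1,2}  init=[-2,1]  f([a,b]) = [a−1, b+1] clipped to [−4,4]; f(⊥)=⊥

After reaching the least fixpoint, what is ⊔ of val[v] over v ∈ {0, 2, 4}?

Iteration log — 12 steps:
  step 1. node 0  ⊔preds=[-3,1]  new=[-1,3]  old=[1,2]  +wl: 
  step 2. node 1  ⊔preds=[-1,3]  new=[-3,4]  old=[-3,-3]  +wl: 0
  step 3. node 2  ⊔preds=[-3,4]  new=[-3,4]  old=⊥  +wl: 1
  step 4. node 3  ⊔preds=[-3,4]  new=[1,3]  old=⊥  +wl: 2
  step 5. node 4  ⊔preds=[-3,4]  new=[-4,4]  old=[-2,1]  +wl: 
  step 6. node 0  ⊔preds=[-4,4]  new=[-2,4]  old=[-1,3]  +wl: 3
  step 7. node 1  ⊔preds=[-3,4]  new=[-4,4]  old=[-3,4]  +wl: 0,4
  step 8. node 2  ⊔preds=[-4,4]  new=[-4,4]  old=[-3,4]  +wl: 1
  step 9. node 3  ⊔preds=[-4,4]  new=[1,3]  stable
  step 10. node 0  ⊔preds=[-4,4]  new=[-2,4]  stable
  step 11. node 4  ⊔preds=[-4,4]  new=[-4,4]  stable
  step 12. node 1  ⊔preds=[-4,4]  new=[-4,4]  stable

Least fixpoint reached:
  node 0: [-2,4]
  node 1: [-4,4]
  node 2: [-4,4]
  node 3: [1,3]
  node 4: [-4,4]

[-4,4]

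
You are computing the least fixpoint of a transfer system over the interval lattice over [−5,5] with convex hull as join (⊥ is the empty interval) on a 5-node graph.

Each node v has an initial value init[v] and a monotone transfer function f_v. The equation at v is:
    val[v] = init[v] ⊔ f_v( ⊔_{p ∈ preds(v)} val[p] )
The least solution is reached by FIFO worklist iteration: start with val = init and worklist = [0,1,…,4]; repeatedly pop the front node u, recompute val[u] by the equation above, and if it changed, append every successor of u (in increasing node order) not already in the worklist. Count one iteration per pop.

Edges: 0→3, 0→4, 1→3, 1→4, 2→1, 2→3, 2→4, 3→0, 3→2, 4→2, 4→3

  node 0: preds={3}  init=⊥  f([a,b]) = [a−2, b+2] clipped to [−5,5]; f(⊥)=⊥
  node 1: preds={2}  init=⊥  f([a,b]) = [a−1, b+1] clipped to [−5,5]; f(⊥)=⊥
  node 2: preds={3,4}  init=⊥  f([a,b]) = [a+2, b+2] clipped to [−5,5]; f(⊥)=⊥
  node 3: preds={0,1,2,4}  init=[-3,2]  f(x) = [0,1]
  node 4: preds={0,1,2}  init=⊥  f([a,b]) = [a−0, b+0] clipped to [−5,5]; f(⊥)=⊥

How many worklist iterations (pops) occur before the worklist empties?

13

Iteration log — 13 steps:
  step 1. node 0  ⊔preds=[-3,2]  new=[-5,4]  old=⊥  +wl: 
  step 2. node 1  ⊔preds=⊥  new=⊥  stable
  step 3. node 2  ⊔preds=[-3,2]  new=[-1,4]  old=⊥  +wl: 1
  step 4. node 3  ⊔preds=[-5,4]  new=[-3,2]  stable
  step 5. node 4  ⊔preds=[-5,4]  new=[-5,4]  old=⊥  +wl: 2,3
  step 6. node 1  ⊔preds=[-1,4]  new=[-2,5]  old=⊥  +wl: 4
  step 7. node 2  ⊔preds=[-5,4]  new=[-3,5]  old=[-1,4]  +wl: 1
  step 8. node 3  ⊔preds=[-5,5]  new=[-3,2]  stable
  step 9. node 4  ⊔preds=[-5,5]  new=[-5,5]  old=[-5,4]  +wl: 2,3
  step 10. node 1  ⊔preds=[-3,5]  new=[-4,5]  old=[-2,5]  +wl: 4
  step 11. node 2  ⊔preds=[-5,5]  new=[-3,5]  stable
  step 12. node 3  ⊔preds=[-5,5]  new=[-3,2]  stable
  step 13. node 4  ⊔preds=[-5,5]  new=[-5,5]  stable

Least fixpoint reached:
  node 0: [-5,4]
  node 1: [-4,5]
  node 2: [-3,5]
  node 3: [-3,2]
  node 4: [-5,5]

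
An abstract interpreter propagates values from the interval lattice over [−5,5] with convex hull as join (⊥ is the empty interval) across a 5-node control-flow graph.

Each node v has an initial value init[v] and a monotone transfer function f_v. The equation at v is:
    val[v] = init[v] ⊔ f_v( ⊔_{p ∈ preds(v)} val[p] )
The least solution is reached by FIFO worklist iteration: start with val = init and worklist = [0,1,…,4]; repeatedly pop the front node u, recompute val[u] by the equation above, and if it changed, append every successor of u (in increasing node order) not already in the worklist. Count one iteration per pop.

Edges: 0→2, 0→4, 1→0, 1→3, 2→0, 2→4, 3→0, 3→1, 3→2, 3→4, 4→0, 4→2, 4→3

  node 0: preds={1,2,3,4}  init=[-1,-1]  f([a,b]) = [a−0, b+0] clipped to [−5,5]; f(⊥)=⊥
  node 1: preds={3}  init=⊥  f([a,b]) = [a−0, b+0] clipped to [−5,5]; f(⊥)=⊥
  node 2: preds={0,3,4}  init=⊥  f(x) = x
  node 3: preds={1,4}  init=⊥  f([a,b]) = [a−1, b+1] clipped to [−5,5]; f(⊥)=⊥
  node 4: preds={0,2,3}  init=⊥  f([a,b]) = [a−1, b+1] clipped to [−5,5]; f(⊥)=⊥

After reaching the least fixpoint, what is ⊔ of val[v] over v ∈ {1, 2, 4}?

Worklist (25 pops):
  #1 pop 0: in=⊥ → [-1,-1] (no change)
  #2 pop 1: in=⊥ → ⊥ (no change)
  #3 pop 2: in=[-1,-1] → [-1,-1] (was ⊥); enqueue [0]
  #4 pop 3: in=⊥ → ⊥ (no change)
  #5 pop 4: in=[-1,-1] → [-2,0] (was ⊥); enqueue [2,3]
  #6 pop 0: in=[-2,0] → [-2,0] (was [-1,-1]); enqueue [4]
  #7 pop 2: in=[-2,0] → [-2,0] (was [-1,-1]); enqueue [0]
  #8 pop 3: in=[-2,0] → [-3,1] (was ⊥); enqueue [1,2]
  #9 pop 4: in=[-3,1] → [-4,2] (was [-2,0]); enqueue [3]
  #10 pop 0: in=[-4,2] → [-4,2] (was [-2,0]); enqueue [4]
  #11 pop 1: in=[-3,1] → [-3,1] (was ⊥); enqueue [0]
  #12 pop 2: in=[-4,2] → [-4,2] (was [-2,0]); enqueue []
  #13 pop 3: in=[-4,2] → [-5,3] (was [-3,1]); enqueue [1,2]
  #14 pop 4: in=[-5,3] → [-5,4] (was [-4,2]); enqueue [3]
  #15 pop 0: in=[-5,4] → [-5,4] (was [-4,2]); enqueue [4]
  #16 pop 1: in=[-5,3] → [-5,3] (was [-3,1]); enqueue [0]
  #17 pop 2: in=[-5,4] → [-5,4] (was [-4,2]); enqueue []
  #18 pop 3: in=[-5,4] → [-5,5] (was [-5,3]); enqueue [1,2]
  #19 pop 4: in=[-5,5] → [-5,5] (was [-5,4]); enqueue [3]
  #20 pop 0: in=[-5,5] → [-5,5] (was [-5,4]); enqueue [4]
  #21 pop 1: in=[-5,5] → [-5,5] (was [-5,3]); enqueue [0]
  #22 pop 2: in=[-5,5] → [-5,5] (was [-5,4]); enqueue []
  #23 pop 3: in=[-5,5] → [-5,5] (no change)
  #24 pop 4: in=[-5,5] → [-5,5] (no change)
  #25 pop 0: in=[-5,5] → [-5,5] (no change)

Fixpoint:
  val[0] = [-5,5]
  val[1] = [-5,5]
  val[2] = [-5,5]
  val[3] = [-5,5]
  val[4] = [-5,5]

[-5,5]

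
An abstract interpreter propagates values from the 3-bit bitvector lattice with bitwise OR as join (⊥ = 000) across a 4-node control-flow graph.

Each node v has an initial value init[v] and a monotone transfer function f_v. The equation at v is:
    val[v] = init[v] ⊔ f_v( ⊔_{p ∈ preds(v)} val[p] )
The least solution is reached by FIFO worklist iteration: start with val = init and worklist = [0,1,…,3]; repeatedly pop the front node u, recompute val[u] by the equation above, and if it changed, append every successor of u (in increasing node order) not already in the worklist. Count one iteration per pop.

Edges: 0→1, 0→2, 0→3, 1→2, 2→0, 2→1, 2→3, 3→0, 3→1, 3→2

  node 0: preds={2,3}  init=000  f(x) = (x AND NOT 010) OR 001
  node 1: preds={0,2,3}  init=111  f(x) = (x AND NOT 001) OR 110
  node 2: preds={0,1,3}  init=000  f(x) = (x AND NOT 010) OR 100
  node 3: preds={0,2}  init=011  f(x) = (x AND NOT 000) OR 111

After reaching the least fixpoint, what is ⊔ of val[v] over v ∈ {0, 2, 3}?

111

Trace (8 dequeues):
  [1] u=0 | in 011 | out 001 | prev 000 | push {}
  [2] u=1 | in 011 | out 111 | ==
  [3] u=2 | in 111 | out 101 | prev 000 | push {0,1}
  [4] u=3 | in 101 | out 111 | prev 011 | push {2}
  [5] u=0 | in 111 | out 101 | prev 001 | push {3}
  [6] u=1 | in 111 | out 111 | ==
  [7] u=2 | in 111 | out 101 | ==
  [8] u=3 | in 101 | out 111 | ==

Converged values:
  [0] 101
  [1] 111
  [2] 101
  [3] 111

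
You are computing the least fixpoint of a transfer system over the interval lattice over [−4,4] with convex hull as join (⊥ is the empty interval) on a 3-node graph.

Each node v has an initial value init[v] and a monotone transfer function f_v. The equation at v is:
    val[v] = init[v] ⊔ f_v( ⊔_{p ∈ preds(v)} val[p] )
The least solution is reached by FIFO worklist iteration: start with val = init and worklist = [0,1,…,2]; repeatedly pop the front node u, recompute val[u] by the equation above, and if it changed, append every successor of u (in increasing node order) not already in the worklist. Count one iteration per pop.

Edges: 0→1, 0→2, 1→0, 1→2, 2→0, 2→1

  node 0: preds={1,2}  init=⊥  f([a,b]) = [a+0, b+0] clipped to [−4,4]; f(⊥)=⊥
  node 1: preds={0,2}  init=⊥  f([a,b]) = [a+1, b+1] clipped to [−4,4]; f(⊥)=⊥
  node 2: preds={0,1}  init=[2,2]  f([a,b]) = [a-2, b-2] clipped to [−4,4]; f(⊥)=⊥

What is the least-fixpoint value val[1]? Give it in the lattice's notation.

[-3,4]

Trace (13 dequeues):
  [1] u=0 | in [2,2] | out [2,2] | prev ⊥ | push {}
  [2] u=1 | in [2,2] | out [3,3] | prev ⊥ | push {0}
  [3] u=2 | in [2,3] | out [0,2] | prev [2,2] | push {1}
  [4] u=0 | in [0,3] | out [0,3] | prev [2,2] | push {2}
  [5] u=1 | in [0,3] | out [1,4] | prev [3,3] | push {0}
  [6] u=2 | in [0,4] | out [-2,2] | prev [0,2] | push {1}
  [7] u=0 | in [-2,4] | out [-2,4] | prev [0,3] | push {2}
  [8] u=1 | in [-2,4] | out [-1,4] | prev [1,4] | push {0}
  [9] u=2 | in [-2,4] | out [-4,2] | prev [-2,2] | push {1}
  [10] u=0 | in [-4,4] | out [-4,4] | prev [-2,4] | push {2}
  [11] u=1 | in [-4,4] | out [-3,4] | prev [-1,4] | push {0}
  [12] u=2 | in [-4,4] | out [-4,2] | ==
  [13] u=0 | in [-4,4] | out [-4,4] | ==

Converged values:
  [0] [-4,4]
  [1] [-3,4]
  [2] [-4,2]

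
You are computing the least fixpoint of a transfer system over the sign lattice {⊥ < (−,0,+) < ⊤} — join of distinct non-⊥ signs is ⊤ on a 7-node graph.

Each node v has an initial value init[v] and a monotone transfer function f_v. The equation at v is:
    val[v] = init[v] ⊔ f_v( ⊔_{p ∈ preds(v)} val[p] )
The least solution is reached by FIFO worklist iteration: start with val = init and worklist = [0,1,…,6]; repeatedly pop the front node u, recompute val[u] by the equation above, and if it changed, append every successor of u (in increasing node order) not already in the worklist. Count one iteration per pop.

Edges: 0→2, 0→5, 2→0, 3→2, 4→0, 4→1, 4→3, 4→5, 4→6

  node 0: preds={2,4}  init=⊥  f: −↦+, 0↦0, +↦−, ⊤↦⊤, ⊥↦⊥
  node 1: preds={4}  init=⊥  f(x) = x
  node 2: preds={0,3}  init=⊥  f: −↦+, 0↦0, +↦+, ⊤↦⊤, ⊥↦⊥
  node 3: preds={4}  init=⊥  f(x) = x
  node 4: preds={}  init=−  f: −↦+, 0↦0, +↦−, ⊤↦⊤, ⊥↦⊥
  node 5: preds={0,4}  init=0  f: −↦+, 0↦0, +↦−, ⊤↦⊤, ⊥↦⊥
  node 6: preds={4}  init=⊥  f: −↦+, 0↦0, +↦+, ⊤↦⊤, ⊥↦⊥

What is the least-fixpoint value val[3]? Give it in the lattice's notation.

Trace (11 dequeues):
  [1] u=0 | in − | out + | prev ⊥ | push {}
  [2] u=1 | in − | out − | prev ⊥ | push {}
  [3] u=2 | in + | out + | prev ⊥ | push {0}
  [4] u=3 | in − | out − | prev ⊥ | push {2}
  [5] u=4 | in ⊥ | out − | ==
  [6] u=5 | in ⊤ | out ⊤ | prev 0 | push {}
  [7] u=6 | in − | out + | prev ⊥ | push {}
  [8] u=0 | in ⊤ | out ⊤ | prev + | push {5}
  [9] u=2 | in ⊤ | out ⊤ | prev + | push {0}
  [10] u=5 | in ⊤ | out ⊤ | ==
  [11] u=0 | in ⊤ | out ⊤ | ==

Converged values:
  [0] ⊤
  [1] −
  [2] ⊤
  [3] −
  [4] −
  [5] ⊤
  [6] +

−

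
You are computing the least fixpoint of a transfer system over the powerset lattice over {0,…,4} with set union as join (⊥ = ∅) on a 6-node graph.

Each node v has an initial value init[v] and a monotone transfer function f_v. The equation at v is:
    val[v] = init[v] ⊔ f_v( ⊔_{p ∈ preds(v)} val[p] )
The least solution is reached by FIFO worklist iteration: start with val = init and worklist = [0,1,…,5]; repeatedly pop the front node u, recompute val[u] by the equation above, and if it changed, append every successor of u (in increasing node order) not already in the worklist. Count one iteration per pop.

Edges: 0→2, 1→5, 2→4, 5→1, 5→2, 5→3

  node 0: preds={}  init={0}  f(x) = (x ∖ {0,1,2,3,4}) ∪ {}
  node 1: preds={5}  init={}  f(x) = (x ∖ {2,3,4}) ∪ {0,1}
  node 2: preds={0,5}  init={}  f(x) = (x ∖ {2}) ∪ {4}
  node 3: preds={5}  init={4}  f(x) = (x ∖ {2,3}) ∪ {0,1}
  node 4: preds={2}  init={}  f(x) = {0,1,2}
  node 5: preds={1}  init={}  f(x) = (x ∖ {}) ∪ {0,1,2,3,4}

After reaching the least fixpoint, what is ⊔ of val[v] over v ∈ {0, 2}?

Iteration log — 10 steps:
  step 1. node 0  ⊔preds={}  new={0}  stable
  step 2. node 1  ⊔preds={}  new={0,1}  old={}  +wl: 
  step 3. node 2  ⊔preds={0}  new={0,4}  old={}  +wl: 
  step 4. node 3  ⊔preds={}  new={0,1,4}  old={4}  +wl: 
  step 5. node 4  ⊔preds={0,4}  new={0,1,2}  old={}  +wl: 
  step 6. node 5  ⊔preds={0,1}  new={0,1,2,3,4}  old={}  +wl: 1,2,3
  step 7. node 1  ⊔preds={0,1,2,3,4}  new={0,1}  stable
  step 8. node 2  ⊔preds={0,1,2,3,4}  new={0,1,3,4}  old={0,4}  +wl: 4
  step 9. node 3  ⊔preds={0,1,2,3,4}  new={0,1,4}  stable
  step 10. node 4  ⊔preds={0,1,3,4}  new={0,1,2}  stable

Least fixpoint reached:
  node 0: {0}
  node 1: {0,1}
  node 2: {0,1,3,4}
  node 3: {0,1,4}
  node 4: {0,1,2}
  node 5: {0,1,2,3,4}

{0,1,3,4}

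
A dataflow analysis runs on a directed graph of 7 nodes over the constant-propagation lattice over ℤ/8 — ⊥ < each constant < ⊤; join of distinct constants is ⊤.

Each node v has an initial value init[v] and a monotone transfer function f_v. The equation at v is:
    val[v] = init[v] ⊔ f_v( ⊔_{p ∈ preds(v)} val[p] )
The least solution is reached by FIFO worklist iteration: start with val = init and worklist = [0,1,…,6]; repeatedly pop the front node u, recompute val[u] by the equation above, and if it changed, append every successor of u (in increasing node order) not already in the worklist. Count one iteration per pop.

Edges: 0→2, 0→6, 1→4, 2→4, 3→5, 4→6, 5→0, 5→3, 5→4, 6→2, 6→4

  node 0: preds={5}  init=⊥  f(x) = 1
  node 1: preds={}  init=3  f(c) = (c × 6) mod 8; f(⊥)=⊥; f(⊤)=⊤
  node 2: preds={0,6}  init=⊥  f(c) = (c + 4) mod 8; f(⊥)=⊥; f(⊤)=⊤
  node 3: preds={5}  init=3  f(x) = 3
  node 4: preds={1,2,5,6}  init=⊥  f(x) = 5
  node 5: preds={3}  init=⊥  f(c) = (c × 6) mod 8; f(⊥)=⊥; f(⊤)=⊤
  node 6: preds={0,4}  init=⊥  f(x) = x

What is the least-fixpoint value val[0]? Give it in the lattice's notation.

1

Worklist (12 pops):
  #1 pop 0: in=⊥ → 1 (was ⊥); enqueue []
  #2 pop 1: in=⊥ → 3 (no change)
  #3 pop 2: in=1 → 5 (was ⊥); enqueue []
  #4 pop 3: in=⊥ → 3 (no change)
  #5 pop 4: in=⊤ → 5 (was ⊥); enqueue []
  #6 pop 5: in=3 → 2 (was ⊥); enqueue [0,3,4]
  #7 pop 6: in=⊤ → ⊤ (was ⊥); enqueue [2]
  #8 pop 0: in=2 → 1 (no change)
  #9 pop 3: in=2 → 3 (no change)
  #10 pop 4: in=⊤ → 5 (no change)
  #11 pop 2: in=⊤ → ⊤ (was 5); enqueue [4]
  #12 pop 4: in=⊤ → 5 (no change)

Fixpoint:
  val[0] = 1
  val[1] = 3
  val[2] = ⊤
  val[3] = 3
  val[4] = 5
  val[5] = 2
  val[6] = ⊤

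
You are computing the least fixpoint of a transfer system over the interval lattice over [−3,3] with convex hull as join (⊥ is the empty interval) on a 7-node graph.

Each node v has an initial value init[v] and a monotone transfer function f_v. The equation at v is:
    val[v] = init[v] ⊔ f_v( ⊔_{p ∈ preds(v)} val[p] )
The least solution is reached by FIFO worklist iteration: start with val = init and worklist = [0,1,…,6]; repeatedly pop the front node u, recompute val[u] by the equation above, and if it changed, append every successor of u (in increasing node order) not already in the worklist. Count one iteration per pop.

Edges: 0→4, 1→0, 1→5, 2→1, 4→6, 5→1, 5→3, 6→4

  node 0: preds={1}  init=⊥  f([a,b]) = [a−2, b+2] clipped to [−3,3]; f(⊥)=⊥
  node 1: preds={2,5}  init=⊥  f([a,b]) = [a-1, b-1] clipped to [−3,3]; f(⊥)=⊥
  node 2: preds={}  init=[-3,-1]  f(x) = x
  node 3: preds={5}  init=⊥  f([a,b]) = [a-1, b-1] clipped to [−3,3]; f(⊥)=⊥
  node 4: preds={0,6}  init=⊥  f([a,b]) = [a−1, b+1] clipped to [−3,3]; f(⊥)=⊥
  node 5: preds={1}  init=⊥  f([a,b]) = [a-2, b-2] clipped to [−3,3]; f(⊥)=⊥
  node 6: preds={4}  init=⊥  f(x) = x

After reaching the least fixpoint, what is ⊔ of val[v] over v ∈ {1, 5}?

[-3,-2]

Worklist (17 pops):
  #1 pop 0: in=⊥ → ⊥ (no change)
  #2 pop 1: in=[-3,-1] → [-3,-2] (was ⊥); enqueue [0]
  #3 pop 2: in=⊥ → [-3,-1] (no change)
  #4 pop 3: in=⊥ → ⊥ (no change)
  #5 pop 4: in=⊥ → ⊥ (no change)
  #6 pop 5: in=[-3,-2] → [-3,-3] (was ⊥); enqueue [1,3]
  #7 pop 6: in=⊥ → ⊥ (no change)
  #8 pop 0: in=[-3,-2] → [-3,0] (was ⊥); enqueue [4]
  #9 pop 1: in=[-3,-1] → [-3,-2] (no change)
  #10 pop 3: in=[-3,-3] → [-3,-3] (was ⊥); enqueue []
  #11 pop 4: in=[-3,0] → [-3,1] (was ⊥); enqueue [6]
  #12 pop 6: in=[-3,1] → [-3,1] (was ⊥); enqueue [4]
  #13 pop 4: in=[-3,1] → [-3,2] (was [-3,1]); enqueue [6]
  #14 pop 6: in=[-3,2] → [-3,2] (was [-3,1]); enqueue [4]
  #15 pop 4: in=[-3,2] → [-3,3] (was [-3,2]); enqueue [6]
  #16 pop 6: in=[-3,3] → [-3,3] (was [-3,2]); enqueue [4]
  #17 pop 4: in=[-3,3] → [-3,3] (no change)

Fixpoint:
  val[0] = [-3,0]
  val[1] = [-3,-2]
  val[2] = [-3,-1]
  val[3] = [-3,-3]
  val[4] = [-3,3]
  val[5] = [-3,-3]
  val[6] = [-3,3]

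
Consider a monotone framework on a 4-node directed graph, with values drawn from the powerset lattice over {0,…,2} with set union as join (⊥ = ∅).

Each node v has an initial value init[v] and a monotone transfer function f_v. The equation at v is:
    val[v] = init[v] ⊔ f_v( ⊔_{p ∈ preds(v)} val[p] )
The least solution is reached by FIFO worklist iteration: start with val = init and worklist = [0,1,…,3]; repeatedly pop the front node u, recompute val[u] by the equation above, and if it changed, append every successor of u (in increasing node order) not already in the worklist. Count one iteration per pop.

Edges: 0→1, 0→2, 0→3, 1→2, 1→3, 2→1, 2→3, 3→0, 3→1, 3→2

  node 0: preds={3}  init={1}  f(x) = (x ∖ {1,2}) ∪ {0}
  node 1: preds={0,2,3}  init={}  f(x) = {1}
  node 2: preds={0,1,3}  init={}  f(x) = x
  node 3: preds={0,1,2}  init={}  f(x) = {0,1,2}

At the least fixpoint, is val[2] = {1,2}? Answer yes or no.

no

Iteration log — 9 steps:
  step 1. node 0  ⊔preds={}  new={0,1}  old={1}  +wl: 
  step 2. node 1  ⊔preds={0,1}  new={1}  old={}  +wl: 
  step 3. node 2  ⊔preds={0,1}  new={0,1}  old={}  +wl: 1
  step 4. node 3  ⊔preds={0,1}  new={0,1,2}  old={}  +wl: 0,2
  step 5. node 1  ⊔preds={0,1,2}  new={1}  stable
  step 6. node 0  ⊔preds={0,1,2}  new={0,1}  stable
  step 7. node 2  ⊔preds={0,1,2}  new={0,1,2}  old={0,1}  +wl: 1,3
  step 8. node 1  ⊔preds={0,1,2}  new={1}  stable
  step 9. node 3  ⊔preds={0,1,2}  new={0,1,2}  stable

Least fixpoint reached:
  node 0: {0,1}
  node 1: {1}
  node 2: {0,1,2}
  node 3: {0,1,2}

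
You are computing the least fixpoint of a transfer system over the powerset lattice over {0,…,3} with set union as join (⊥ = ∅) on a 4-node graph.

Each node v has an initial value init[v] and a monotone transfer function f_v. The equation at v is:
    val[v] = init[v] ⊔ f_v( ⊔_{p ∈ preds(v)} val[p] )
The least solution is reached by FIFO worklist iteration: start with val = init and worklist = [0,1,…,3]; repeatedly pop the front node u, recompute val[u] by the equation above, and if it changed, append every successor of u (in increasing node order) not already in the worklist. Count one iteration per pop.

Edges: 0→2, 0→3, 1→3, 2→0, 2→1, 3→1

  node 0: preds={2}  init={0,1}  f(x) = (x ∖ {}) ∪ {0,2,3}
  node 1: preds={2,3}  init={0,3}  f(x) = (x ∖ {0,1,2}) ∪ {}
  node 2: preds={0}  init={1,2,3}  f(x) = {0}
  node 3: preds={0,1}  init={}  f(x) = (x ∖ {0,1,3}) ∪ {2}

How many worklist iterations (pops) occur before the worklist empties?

6

Worklist (6 pops):
  #1 pop 0: in={1,2,3} → {0,1,2,3} (was {0,1}); enqueue []
  #2 pop 1: in={1,2,3} → {0,3} (no change)
  #3 pop 2: in={0,1,2,3} → {0,1,2,3} (was {1,2,3}); enqueue [0,1]
  #4 pop 3: in={0,1,2,3} → {2} (was {}); enqueue []
  #5 pop 0: in={0,1,2,3} → {0,1,2,3} (no change)
  #6 pop 1: in={0,1,2,3} → {0,3} (no change)

Fixpoint:
  val[0] = {0,1,2,3}
  val[1] = {0,3}
  val[2] = {0,1,2,3}
  val[3] = {2}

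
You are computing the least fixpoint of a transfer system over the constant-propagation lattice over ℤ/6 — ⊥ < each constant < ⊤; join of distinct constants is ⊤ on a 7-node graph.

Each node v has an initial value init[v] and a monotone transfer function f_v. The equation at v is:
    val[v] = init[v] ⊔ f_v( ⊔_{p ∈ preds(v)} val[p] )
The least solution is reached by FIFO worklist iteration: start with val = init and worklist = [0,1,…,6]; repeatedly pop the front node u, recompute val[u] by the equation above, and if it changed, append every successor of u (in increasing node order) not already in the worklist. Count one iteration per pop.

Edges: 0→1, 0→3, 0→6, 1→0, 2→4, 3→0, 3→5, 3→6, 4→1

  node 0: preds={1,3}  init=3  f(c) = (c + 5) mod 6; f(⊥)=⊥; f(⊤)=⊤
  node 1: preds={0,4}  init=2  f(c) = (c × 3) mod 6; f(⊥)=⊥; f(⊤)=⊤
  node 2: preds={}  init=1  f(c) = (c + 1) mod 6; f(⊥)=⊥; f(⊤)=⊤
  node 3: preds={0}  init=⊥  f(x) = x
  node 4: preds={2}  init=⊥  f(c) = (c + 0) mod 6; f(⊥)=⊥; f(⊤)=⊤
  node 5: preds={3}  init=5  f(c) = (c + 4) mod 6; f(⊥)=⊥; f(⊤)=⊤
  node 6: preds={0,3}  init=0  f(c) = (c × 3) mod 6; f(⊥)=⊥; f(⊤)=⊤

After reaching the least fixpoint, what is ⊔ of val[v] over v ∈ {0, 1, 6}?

⊤

Worklist (9 pops):
  #1 pop 0: in=2 → ⊤ (was 3); enqueue []
  #2 pop 1: in=⊤ → ⊤ (was 2); enqueue [0]
  #3 pop 2: in=⊥ → 1 (no change)
  #4 pop 3: in=⊤ → ⊤ (was ⊥); enqueue []
  #5 pop 4: in=1 → 1 (was ⊥); enqueue [1]
  #6 pop 5: in=⊤ → ⊤ (was 5); enqueue []
  #7 pop 6: in=⊤ → ⊤ (was 0); enqueue []
  #8 pop 0: in=⊤ → ⊤ (no change)
  #9 pop 1: in=⊤ → ⊤ (no change)

Fixpoint:
  val[0] = ⊤
  val[1] = ⊤
  val[2] = 1
  val[3] = ⊤
  val[4] = 1
  val[5] = ⊤
  val[6] = ⊤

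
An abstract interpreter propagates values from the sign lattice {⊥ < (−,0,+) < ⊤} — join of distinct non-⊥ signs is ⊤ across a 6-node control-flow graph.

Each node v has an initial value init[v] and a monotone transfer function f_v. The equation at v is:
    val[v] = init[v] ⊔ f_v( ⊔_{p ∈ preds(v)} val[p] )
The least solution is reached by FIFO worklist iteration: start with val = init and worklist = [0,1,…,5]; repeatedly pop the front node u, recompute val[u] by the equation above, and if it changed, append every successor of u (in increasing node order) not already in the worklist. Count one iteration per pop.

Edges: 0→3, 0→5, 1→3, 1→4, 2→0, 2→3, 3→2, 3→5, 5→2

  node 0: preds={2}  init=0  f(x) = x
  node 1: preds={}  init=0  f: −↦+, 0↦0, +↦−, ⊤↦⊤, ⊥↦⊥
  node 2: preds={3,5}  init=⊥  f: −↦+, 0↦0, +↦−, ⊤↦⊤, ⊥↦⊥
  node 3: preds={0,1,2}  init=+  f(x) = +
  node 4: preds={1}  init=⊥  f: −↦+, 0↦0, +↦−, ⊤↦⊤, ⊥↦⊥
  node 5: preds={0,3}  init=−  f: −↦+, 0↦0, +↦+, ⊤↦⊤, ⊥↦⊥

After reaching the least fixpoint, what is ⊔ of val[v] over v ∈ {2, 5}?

Iteration log — 10 steps:
  step 1. node 0  ⊔preds=⊥  new=0  stable
  step 2. node 1  ⊔preds=⊥  new=0  stable
  step 3. node 2  ⊔preds=⊤  new=⊤  old=⊥  +wl: 0
  step 4. node 3  ⊔preds=⊤  new=+  stable
  step 5. node 4  ⊔preds=0  new=0  old=⊥  +wl: 
  step 6. node 5  ⊔preds=⊤  new=⊤  old=−  +wl: 2
  step 7. node 0  ⊔preds=⊤  new=⊤  old=0  +wl: 3,5
  step 8. node 2  ⊔preds=⊤  new=⊤  stable
  step 9. node 3  ⊔preds=⊤  new=+  stable
  step 10. node 5  ⊔preds=⊤  new=⊤  stable

Least fixpoint reached:
  node 0: ⊤
  node 1: 0
  node 2: ⊤
  node 3: +
  node 4: 0
  node 5: ⊤

⊤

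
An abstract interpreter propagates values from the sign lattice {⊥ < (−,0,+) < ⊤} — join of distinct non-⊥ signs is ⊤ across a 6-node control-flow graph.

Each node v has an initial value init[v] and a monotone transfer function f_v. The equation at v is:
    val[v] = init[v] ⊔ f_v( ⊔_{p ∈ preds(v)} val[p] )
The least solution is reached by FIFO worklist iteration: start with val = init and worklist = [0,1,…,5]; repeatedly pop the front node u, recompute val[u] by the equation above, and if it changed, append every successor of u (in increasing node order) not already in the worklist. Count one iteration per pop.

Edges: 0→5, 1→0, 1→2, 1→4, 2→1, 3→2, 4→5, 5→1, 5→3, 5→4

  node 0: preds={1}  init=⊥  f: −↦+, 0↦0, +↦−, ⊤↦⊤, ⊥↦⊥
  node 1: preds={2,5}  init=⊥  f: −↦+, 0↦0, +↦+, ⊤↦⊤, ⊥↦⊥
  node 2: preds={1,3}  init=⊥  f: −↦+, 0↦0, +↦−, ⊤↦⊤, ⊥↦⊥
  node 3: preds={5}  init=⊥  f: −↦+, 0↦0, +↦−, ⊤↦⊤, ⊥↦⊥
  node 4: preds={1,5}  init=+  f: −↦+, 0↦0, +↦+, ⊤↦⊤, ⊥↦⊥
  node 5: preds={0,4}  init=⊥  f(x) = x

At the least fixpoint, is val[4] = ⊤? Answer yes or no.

Iteration log — 18 steps:
  step 1. node 0  ⊔preds=⊥  new=⊥  stable
  step 2. node 1  ⊔preds=⊥  new=⊥  stable
  step 3. node 2  ⊔preds=⊥  new=⊥  stable
  step 4. node 3  ⊔preds=⊥  new=⊥  stable
  step 5. node 4  ⊔preds=⊥  new=+  stable
  step 6. node 5  ⊔preds=+  new=+  old=⊥  +wl: 1,3,4
  step 7. node 1  ⊔preds=+  new=+  old=⊥  +wl: 0,2
  step 8. node 3  ⊔preds=+  new=−  old=⊥  +wl: 
  step 9. node 4  ⊔preds=+  new=+  stable
  step 10. node 0  ⊔preds=+  new=−  old=⊥  +wl: 5
  step 11. node 2  ⊔preds=⊤  new=⊤  old=⊥  +wl: 1
  step 12. node 5  ⊔preds=⊤  new=⊤  old=+  +wl: 3,4
  step 13. node 1  ⊔preds=⊤  new=⊤  old=+  +wl: 0,2
  step 14. node 3  ⊔preds=⊤  new=⊤  old=−  +wl: 
  step 15. node 4  ⊔preds=⊤  new=⊤  old=+  +wl: 5
  step 16. node 0  ⊔preds=⊤  new=⊤  old=−  +wl: 
  step 17. node 2  ⊔preds=⊤  new=⊤  stable
  step 18. node 5  ⊔preds=⊤  new=⊤  stable

Least fixpoint reached:
  node 0: ⊤
  node 1: ⊤
  node 2: ⊤
  node 3: ⊤
  node 4: ⊤
  node 5: ⊤

yes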